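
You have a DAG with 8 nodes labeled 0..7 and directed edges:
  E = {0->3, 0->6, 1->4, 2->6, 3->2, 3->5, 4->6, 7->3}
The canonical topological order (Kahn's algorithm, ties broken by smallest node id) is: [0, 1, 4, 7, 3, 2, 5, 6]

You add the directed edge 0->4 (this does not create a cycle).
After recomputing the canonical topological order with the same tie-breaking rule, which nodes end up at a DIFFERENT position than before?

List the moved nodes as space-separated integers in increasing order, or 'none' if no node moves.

Old toposort: [0, 1, 4, 7, 3, 2, 5, 6]
Added edge 0->4
Recompute Kahn (smallest-id tiebreak):
  initial in-degrees: [0, 0, 1, 2, 2, 1, 3, 0]
  ready (indeg=0): [0, 1, 7]
  pop 0: indeg[3]->1; indeg[4]->1; indeg[6]->2 | ready=[1, 7] | order so far=[0]
  pop 1: indeg[4]->0 | ready=[4, 7] | order so far=[0, 1]
  pop 4: indeg[6]->1 | ready=[7] | order so far=[0, 1, 4]
  pop 7: indeg[3]->0 | ready=[3] | order so far=[0, 1, 4, 7]
  pop 3: indeg[2]->0; indeg[5]->0 | ready=[2, 5] | order so far=[0, 1, 4, 7, 3]
  pop 2: indeg[6]->0 | ready=[5, 6] | order so far=[0, 1, 4, 7, 3, 2]
  pop 5: no out-edges | ready=[6] | order so far=[0, 1, 4, 7, 3, 2, 5]
  pop 6: no out-edges | ready=[] | order so far=[0, 1, 4, 7, 3, 2, 5, 6]
New canonical toposort: [0, 1, 4, 7, 3, 2, 5, 6]
Compare positions:
  Node 0: index 0 -> 0 (same)
  Node 1: index 1 -> 1 (same)
  Node 2: index 5 -> 5 (same)
  Node 3: index 4 -> 4 (same)
  Node 4: index 2 -> 2 (same)
  Node 5: index 6 -> 6 (same)
  Node 6: index 7 -> 7 (same)
  Node 7: index 3 -> 3 (same)
Nodes that changed position: none

Answer: none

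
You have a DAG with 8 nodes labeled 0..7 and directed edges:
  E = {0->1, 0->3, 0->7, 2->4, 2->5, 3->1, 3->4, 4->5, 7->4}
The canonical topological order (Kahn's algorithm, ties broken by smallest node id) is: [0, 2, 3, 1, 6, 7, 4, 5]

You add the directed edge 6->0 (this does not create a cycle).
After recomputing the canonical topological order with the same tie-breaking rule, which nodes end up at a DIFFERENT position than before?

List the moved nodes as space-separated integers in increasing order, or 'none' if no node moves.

Old toposort: [0, 2, 3, 1, 6, 7, 4, 5]
Added edge 6->0
Recompute Kahn (smallest-id tiebreak):
  initial in-degrees: [1, 2, 0, 1, 3, 2, 0, 1]
  ready (indeg=0): [2, 6]
  pop 2: indeg[4]->2; indeg[5]->1 | ready=[6] | order so far=[2]
  pop 6: indeg[0]->0 | ready=[0] | order so far=[2, 6]
  pop 0: indeg[1]->1; indeg[3]->0; indeg[7]->0 | ready=[3, 7] | order so far=[2, 6, 0]
  pop 3: indeg[1]->0; indeg[4]->1 | ready=[1, 7] | order so far=[2, 6, 0, 3]
  pop 1: no out-edges | ready=[7] | order so far=[2, 6, 0, 3, 1]
  pop 7: indeg[4]->0 | ready=[4] | order so far=[2, 6, 0, 3, 1, 7]
  pop 4: indeg[5]->0 | ready=[5] | order so far=[2, 6, 0, 3, 1, 7, 4]
  pop 5: no out-edges | ready=[] | order so far=[2, 6, 0, 3, 1, 7, 4, 5]
New canonical toposort: [2, 6, 0, 3, 1, 7, 4, 5]
Compare positions:
  Node 0: index 0 -> 2 (moved)
  Node 1: index 3 -> 4 (moved)
  Node 2: index 1 -> 0 (moved)
  Node 3: index 2 -> 3 (moved)
  Node 4: index 6 -> 6 (same)
  Node 5: index 7 -> 7 (same)
  Node 6: index 4 -> 1 (moved)
  Node 7: index 5 -> 5 (same)
Nodes that changed position: 0 1 2 3 6

Answer: 0 1 2 3 6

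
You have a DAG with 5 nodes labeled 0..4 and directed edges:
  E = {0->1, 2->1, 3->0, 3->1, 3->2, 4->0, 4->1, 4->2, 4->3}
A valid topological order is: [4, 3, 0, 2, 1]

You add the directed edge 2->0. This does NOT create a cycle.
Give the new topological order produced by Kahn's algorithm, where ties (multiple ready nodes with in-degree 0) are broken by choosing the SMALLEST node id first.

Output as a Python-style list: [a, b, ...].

Old toposort: [4, 3, 0, 2, 1]
Added edge: 2->0
Position of 2 (3) > position of 0 (2). Must reorder: 2 must now come before 0.
Run Kahn's algorithm (break ties by smallest node id):
  initial in-degrees: [3, 4, 2, 1, 0]
  ready (indeg=0): [4]
  pop 4: indeg[0]->2; indeg[1]->3; indeg[2]->1; indeg[3]->0 | ready=[3] | order so far=[4]
  pop 3: indeg[0]->1; indeg[1]->2; indeg[2]->0 | ready=[2] | order so far=[4, 3]
  pop 2: indeg[0]->0; indeg[1]->1 | ready=[0] | order so far=[4, 3, 2]
  pop 0: indeg[1]->0 | ready=[1] | order so far=[4, 3, 2, 0]
  pop 1: no out-edges | ready=[] | order so far=[4, 3, 2, 0, 1]
  Result: [4, 3, 2, 0, 1]

Answer: [4, 3, 2, 0, 1]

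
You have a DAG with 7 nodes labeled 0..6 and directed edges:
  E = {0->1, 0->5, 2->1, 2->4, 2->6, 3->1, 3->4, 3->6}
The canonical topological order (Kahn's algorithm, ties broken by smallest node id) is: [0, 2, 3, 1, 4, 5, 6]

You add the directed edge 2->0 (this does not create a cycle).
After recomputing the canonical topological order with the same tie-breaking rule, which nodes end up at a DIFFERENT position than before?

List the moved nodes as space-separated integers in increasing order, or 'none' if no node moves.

Old toposort: [0, 2, 3, 1, 4, 5, 6]
Added edge 2->0
Recompute Kahn (smallest-id tiebreak):
  initial in-degrees: [1, 3, 0, 0, 2, 1, 2]
  ready (indeg=0): [2, 3]
  pop 2: indeg[0]->0; indeg[1]->2; indeg[4]->1; indeg[6]->1 | ready=[0, 3] | order so far=[2]
  pop 0: indeg[1]->1; indeg[5]->0 | ready=[3, 5] | order so far=[2, 0]
  pop 3: indeg[1]->0; indeg[4]->0; indeg[6]->0 | ready=[1, 4, 5, 6] | order so far=[2, 0, 3]
  pop 1: no out-edges | ready=[4, 5, 6] | order so far=[2, 0, 3, 1]
  pop 4: no out-edges | ready=[5, 6] | order so far=[2, 0, 3, 1, 4]
  pop 5: no out-edges | ready=[6] | order so far=[2, 0, 3, 1, 4, 5]
  pop 6: no out-edges | ready=[] | order so far=[2, 0, 3, 1, 4, 5, 6]
New canonical toposort: [2, 0, 3, 1, 4, 5, 6]
Compare positions:
  Node 0: index 0 -> 1 (moved)
  Node 1: index 3 -> 3 (same)
  Node 2: index 1 -> 0 (moved)
  Node 3: index 2 -> 2 (same)
  Node 4: index 4 -> 4 (same)
  Node 5: index 5 -> 5 (same)
  Node 6: index 6 -> 6 (same)
Nodes that changed position: 0 2

Answer: 0 2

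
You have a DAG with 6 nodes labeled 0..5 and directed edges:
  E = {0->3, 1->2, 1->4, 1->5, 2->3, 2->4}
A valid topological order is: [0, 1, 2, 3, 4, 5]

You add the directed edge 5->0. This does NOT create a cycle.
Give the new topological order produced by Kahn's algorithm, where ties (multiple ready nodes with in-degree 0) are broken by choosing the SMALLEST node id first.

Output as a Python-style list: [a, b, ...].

Answer: [1, 2, 4, 5, 0, 3]

Derivation:
Old toposort: [0, 1, 2, 3, 4, 5]
Added edge: 5->0
Position of 5 (5) > position of 0 (0). Must reorder: 5 must now come before 0.
Run Kahn's algorithm (break ties by smallest node id):
  initial in-degrees: [1, 0, 1, 2, 2, 1]
  ready (indeg=0): [1]
  pop 1: indeg[2]->0; indeg[4]->1; indeg[5]->0 | ready=[2, 5] | order so far=[1]
  pop 2: indeg[3]->1; indeg[4]->0 | ready=[4, 5] | order so far=[1, 2]
  pop 4: no out-edges | ready=[5] | order so far=[1, 2, 4]
  pop 5: indeg[0]->0 | ready=[0] | order so far=[1, 2, 4, 5]
  pop 0: indeg[3]->0 | ready=[3] | order so far=[1, 2, 4, 5, 0]
  pop 3: no out-edges | ready=[] | order so far=[1, 2, 4, 5, 0, 3]
  Result: [1, 2, 4, 5, 0, 3]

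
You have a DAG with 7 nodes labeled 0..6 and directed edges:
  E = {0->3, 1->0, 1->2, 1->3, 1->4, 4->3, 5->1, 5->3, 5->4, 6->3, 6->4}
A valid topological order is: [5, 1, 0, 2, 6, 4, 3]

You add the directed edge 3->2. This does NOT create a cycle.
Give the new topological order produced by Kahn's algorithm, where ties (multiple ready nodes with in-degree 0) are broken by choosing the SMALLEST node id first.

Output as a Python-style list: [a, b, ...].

Old toposort: [5, 1, 0, 2, 6, 4, 3]
Added edge: 3->2
Position of 3 (6) > position of 2 (3). Must reorder: 3 must now come before 2.
Run Kahn's algorithm (break ties by smallest node id):
  initial in-degrees: [1, 1, 2, 5, 3, 0, 0]
  ready (indeg=0): [5, 6]
  pop 5: indeg[1]->0; indeg[3]->4; indeg[4]->2 | ready=[1, 6] | order so far=[5]
  pop 1: indeg[0]->0; indeg[2]->1; indeg[3]->3; indeg[4]->1 | ready=[0, 6] | order so far=[5, 1]
  pop 0: indeg[3]->2 | ready=[6] | order so far=[5, 1, 0]
  pop 6: indeg[3]->1; indeg[4]->0 | ready=[4] | order so far=[5, 1, 0, 6]
  pop 4: indeg[3]->0 | ready=[3] | order so far=[5, 1, 0, 6, 4]
  pop 3: indeg[2]->0 | ready=[2] | order so far=[5, 1, 0, 6, 4, 3]
  pop 2: no out-edges | ready=[] | order so far=[5, 1, 0, 6, 4, 3, 2]
  Result: [5, 1, 0, 6, 4, 3, 2]

Answer: [5, 1, 0, 6, 4, 3, 2]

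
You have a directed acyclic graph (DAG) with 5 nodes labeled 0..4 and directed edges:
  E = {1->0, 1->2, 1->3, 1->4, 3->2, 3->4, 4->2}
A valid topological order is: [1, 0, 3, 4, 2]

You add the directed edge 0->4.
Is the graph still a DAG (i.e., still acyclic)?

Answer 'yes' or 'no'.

Given toposort: [1, 0, 3, 4, 2]
Position of 0: index 1; position of 4: index 3
New edge 0->4: forward
Forward edge: respects the existing order. Still a DAG, same toposort still valid.
Still a DAG? yes

Answer: yes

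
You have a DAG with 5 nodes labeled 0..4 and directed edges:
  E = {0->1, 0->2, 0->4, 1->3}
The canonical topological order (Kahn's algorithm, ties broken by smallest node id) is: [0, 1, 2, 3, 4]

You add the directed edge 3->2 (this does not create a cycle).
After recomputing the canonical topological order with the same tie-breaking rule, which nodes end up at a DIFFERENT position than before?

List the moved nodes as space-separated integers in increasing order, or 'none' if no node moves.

Answer: 2 3

Derivation:
Old toposort: [0, 1, 2, 3, 4]
Added edge 3->2
Recompute Kahn (smallest-id tiebreak):
  initial in-degrees: [0, 1, 2, 1, 1]
  ready (indeg=0): [0]
  pop 0: indeg[1]->0; indeg[2]->1; indeg[4]->0 | ready=[1, 4] | order so far=[0]
  pop 1: indeg[3]->0 | ready=[3, 4] | order so far=[0, 1]
  pop 3: indeg[2]->0 | ready=[2, 4] | order so far=[0, 1, 3]
  pop 2: no out-edges | ready=[4] | order so far=[0, 1, 3, 2]
  pop 4: no out-edges | ready=[] | order so far=[0, 1, 3, 2, 4]
New canonical toposort: [0, 1, 3, 2, 4]
Compare positions:
  Node 0: index 0 -> 0 (same)
  Node 1: index 1 -> 1 (same)
  Node 2: index 2 -> 3 (moved)
  Node 3: index 3 -> 2 (moved)
  Node 4: index 4 -> 4 (same)
Nodes that changed position: 2 3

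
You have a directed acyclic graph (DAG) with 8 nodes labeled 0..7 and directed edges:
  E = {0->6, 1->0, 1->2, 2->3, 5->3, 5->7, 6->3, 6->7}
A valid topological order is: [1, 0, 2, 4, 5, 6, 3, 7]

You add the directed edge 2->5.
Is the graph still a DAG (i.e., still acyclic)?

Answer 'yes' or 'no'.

Given toposort: [1, 0, 2, 4, 5, 6, 3, 7]
Position of 2: index 2; position of 5: index 4
New edge 2->5: forward
Forward edge: respects the existing order. Still a DAG, same toposort still valid.
Still a DAG? yes

Answer: yes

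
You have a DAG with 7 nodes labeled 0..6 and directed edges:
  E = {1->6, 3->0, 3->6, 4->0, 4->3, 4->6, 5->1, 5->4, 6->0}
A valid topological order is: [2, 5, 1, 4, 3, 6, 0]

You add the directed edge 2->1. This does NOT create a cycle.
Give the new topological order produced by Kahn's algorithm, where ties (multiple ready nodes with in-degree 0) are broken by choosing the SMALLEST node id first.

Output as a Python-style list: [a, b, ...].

Old toposort: [2, 5, 1, 4, 3, 6, 0]
Added edge: 2->1
Position of 2 (0) < position of 1 (2). Old order still valid.
Run Kahn's algorithm (break ties by smallest node id):
  initial in-degrees: [3, 2, 0, 1, 1, 0, 3]
  ready (indeg=0): [2, 5]
  pop 2: indeg[1]->1 | ready=[5] | order so far=[2]
  pop 5: indeg[1]->0; indeg[4]->0 | ready=[1, 4] | order so far=[2, 5]
  pop 1: indeg[6]->2 | ready=[4] | order so far=[2, 5, 1]
  pop 4: indeg[0]->2; indeg[3]->0; indeg[6]->1 | ready=[3] | order so far=[2, 5, 1, 4]
  pop 3: indeg[0]->1; indeg[6]->0 | ready=[6] | order so far=[2, 5, 1, 4, 3]
  pop 6: indeg[0]->0 | ready=[0] | order so far=[2, 5, 1, 4, 3, 6]
  pop 0: no out-edges | ready=[] | order so far=[2, 5, 1, 4, 3, 6, 0]
  Result: [2, 5, 1, 4, 3, 6, 0]

Answer: [2, 5, 1, 4, 3, 6, 0]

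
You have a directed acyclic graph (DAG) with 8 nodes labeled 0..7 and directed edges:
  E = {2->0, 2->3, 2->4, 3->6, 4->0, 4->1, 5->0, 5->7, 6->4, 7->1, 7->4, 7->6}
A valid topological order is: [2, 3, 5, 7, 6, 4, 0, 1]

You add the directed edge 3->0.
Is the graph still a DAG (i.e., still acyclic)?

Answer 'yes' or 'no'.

Given toposort: [2, 3, 5, 7, 6, 4, 0, 1]
Position of 3: index 1; position of 0: index 6
New edge 3->0: forward
Forward edge: respects the existing order. Still a DAG, same toposort still valid.
Still a DAG? yes

Answer: yes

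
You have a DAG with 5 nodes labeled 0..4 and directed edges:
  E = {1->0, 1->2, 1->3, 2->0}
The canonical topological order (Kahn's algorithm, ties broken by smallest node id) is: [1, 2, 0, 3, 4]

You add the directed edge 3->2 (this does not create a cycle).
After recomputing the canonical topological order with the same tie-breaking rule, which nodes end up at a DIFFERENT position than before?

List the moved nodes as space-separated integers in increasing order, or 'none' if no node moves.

Old toposort: [1, 2, 0, 3, 4]
Added edge 3->2
Recompute Kahn (smallest-id tiebreak):
  initial in-degrees: [2, 0, 2, 1, 0]
  ready (indeg=0): [1, 4]
  pop 1: indeg[0]->1; indeg[2]->1; indeg[3]->0 | ready=[3, 4] | order so far=[1]
  pop 3: indeg[2]->0 | ready=[2, 4] | order so far=[1, 3]
  pop 2: indeg[0]->0 | ready=[0, 4] | order so far=[1, 3, 2]
  pop 0: no out-edges | ready=[4] | order so far=[1, 3, 2, 0]
  pop 4: no out-edges | ready=[] | order so far=[1, 3, 2, 0, 4]
New canonical toposort: [1, 3, 2, 0, 4]
Compare positions:
  Node 0: index 2 -> 3 (moved)
  Node 1: index 0 -> 0 (same)
  Node 2: index 1 -> 2 (moved)
  Node 3: index 3 -> 1 (moved)
  Node 4: index 4 -> 4 (same)
Nodes that changed position: 0 2 3

Answer: 0 2 3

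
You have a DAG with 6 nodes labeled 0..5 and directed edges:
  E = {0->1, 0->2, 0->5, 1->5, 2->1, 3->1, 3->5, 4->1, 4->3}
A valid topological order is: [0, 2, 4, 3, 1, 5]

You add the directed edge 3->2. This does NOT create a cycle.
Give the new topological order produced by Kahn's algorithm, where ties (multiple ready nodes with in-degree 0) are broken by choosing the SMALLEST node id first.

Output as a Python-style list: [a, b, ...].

Answer: [0, 4, 3, 2, 1, 5]

Derivation:
Old toposort: [0, 2, 4, 3, 1, 5]
Added edge: 3->2
Position of 3 (3) > position of 2 (1). Must reorder: 3 must now come before 2.
Run Kahn's algorithm (break ties by smallest node id):
  initial in-degrees: [0, 4, 2, 1, 0, 3]
  ready (indeg=0): [0, 4]
  pop 0: indeg[1]->3; indeg[2]->1; indeg[5]->2 | ready=[4] | order so far=[0]
  pop 4: indeg[1]->2; indeg[3]->0 | ready=[3] | order so far=[0, 4]
  pop 3: indeg[1]->1; indeg[2]->0; indeg[5]->1 | ready=[2] | order so far=[0, 4, 3]
  pop 2: indeg[1]->0 | ready=[1] | order so far=[0, 4, 3, 2]
  pop 1: indeg[5]->0 | ready=[5] | order so far=[0, 4, 3, 2, 1]
  pop 5: no out-edges | ready=[] | order so far=[0, 4, 3, 2, 1, 5]
  Result: [0, 4, 3, 2, 1, 5]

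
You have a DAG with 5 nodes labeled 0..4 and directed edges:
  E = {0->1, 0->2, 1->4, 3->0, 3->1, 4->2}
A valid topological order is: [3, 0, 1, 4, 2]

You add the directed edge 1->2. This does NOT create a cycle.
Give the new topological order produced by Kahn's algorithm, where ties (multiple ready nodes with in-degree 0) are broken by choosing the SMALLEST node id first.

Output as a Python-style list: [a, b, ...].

Old toposort: [3, 0, 1, 4, 2]
Added edge: 1->2
Position of 1 (2) < position of 2 (4). Old order still valid.
Run Kahn's algorithm (break ties by smallest node id):
  initial in-degrees: [1, 2, 3, 0, 1]
  ready (indeg=0): [3]
  pop 3: indeg[0]->0; indeg[1]->1 | ready=[0] | order so far=[3]
  pop 0: indeg[1]->0; indeg[2]->2 | ready=[1] | order so far=[3, 0]
  pop 1: indeg[2]->1; indeg[4]->0 | ready=[4] | order so far=[3, 0, 1]
  pop 4: indeg[2]->0 | ready=[2] | order so far=[3, 0, 1, 4]
  pop 2: no out-edges | ready=[] | order so far=[3, 0, 1, 4, 2]
  Result: [3, 0, 1, 4, 2]

Answer: [3, 0, 1, 4, 2]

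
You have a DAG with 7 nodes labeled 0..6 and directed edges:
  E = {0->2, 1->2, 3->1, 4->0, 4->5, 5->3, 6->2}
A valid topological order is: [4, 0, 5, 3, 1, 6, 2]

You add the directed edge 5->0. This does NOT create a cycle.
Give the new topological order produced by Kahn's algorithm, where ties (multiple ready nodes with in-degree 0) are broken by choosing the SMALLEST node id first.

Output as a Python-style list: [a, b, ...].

Answer: [4, 5, 0, 3, 1, 6, 2]

Derivation:
Old toposort: [4, 0, 5, 3, 1, 6, 2]
Added edge: 5->0
Position of 5 (2) > position of 0 (1). Must reorder: 5 must now come before 0.
Run Kahn's algorithm (break ties by smallest node id):
  initial in-degrees: [2, 1, 3, 1, 0, 1, 0]
  ready (indeg=0): [4, 6]
  pop 4: indeg[0]->1; indeg[5]->0 | ready=[5, 6] | order so far=[4]
  pop 5: indeg[0]->0; indeg[3]->0 | ready=[0, 3, 6] | order so far=[4, 5]
  pop 0: indeg[2]->2 | ready=[3, 6] | order so far=[4, 5, 0]
  pop 3: indeg[1]->0 | ready=[1, 6] | order so far=[4, 5, 0, 3]
  pop 1: indeg[2]->1 | ready=[6] | order so far=[4, 5, 0, 3, 1]
  pop 6: indeg[2]->0 | ready=[2] | order so far=[4, 5, 0, 3, 1, 6]
  pop 2: no out-edges | ready=[] | order so far=[4, 5, 0, 3, 1, 6, 2]
  Result: [4, 5, 0, 3, 1, 6, 2]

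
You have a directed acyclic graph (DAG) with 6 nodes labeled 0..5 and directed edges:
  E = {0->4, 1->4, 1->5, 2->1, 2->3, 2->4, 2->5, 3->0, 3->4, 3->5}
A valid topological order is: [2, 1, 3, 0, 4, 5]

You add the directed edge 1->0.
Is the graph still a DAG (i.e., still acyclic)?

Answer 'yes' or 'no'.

Answer: yes

Derivation:
Given toposort: [2, 1, 3, 0, 4, 5]
Position of 1: index 1; position of 0: index 3
New edge 1->0: forward
Forward edge: respects the existing order. Still a DAG, same toposort still valid.
Still a DAG? yes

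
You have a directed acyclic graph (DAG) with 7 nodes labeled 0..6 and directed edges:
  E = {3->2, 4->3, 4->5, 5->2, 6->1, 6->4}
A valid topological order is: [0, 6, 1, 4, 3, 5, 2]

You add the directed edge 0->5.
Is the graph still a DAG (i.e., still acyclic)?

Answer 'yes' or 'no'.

Given toposort: [0, 6, 1, 4, 3, 5, 2]
Position of 0: index 0; position of 5: index 5
New edge 0->5: forward
Forward edge: respects the existing order. Still a DAG, same toposort still valid.
Still a DAG? yes

Answer: yes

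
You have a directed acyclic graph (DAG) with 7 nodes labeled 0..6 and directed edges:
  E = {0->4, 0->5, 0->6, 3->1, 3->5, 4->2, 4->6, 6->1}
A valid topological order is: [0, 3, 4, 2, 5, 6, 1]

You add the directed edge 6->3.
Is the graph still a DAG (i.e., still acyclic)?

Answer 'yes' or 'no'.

Answer: yes

Derivation:
Given toposort: [0, 3, 4, 2, 5, 6, 1]
Position of 6: index 5; position of 3: index 1
New edge 6->3: backward (u after v in old order)
Backward edge: old toposort is now invalid. Check if this creates a cycle.
Does 3 already reach 6? Reachable from 3: [1, 3, 5]. NO -> still a DAG (reorder needed).
Still a DAG? yes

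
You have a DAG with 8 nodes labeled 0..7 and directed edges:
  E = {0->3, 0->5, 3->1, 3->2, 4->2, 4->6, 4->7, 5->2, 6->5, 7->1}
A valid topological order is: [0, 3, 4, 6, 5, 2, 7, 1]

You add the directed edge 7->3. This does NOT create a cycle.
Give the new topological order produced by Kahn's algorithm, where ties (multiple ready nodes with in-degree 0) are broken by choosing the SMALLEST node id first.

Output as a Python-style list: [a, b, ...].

Answer: [0, 4, 6, 5, 7, 3, 1, 2]

Derivation:
Old toposort: [0, 3, 4, 6, 5, 2, 7, 1]
Added edge: 7->3
Position of 7 (6) > position of 3 (1). Must reorder: 7 must now come before 3.
Run Kahn's algorithm (break ties by smallest node id):
  initial in-degrees: [0, 2, 3, 2, 0, 2, 1, 1]
  ready (indeg=0): [0, 4]
  pop 0: indeg[3]->1; indeg[5]->1 | ready=[4] | order so far=[0]
  pop 4: indeg[2]->2; indeg[6]->0; indeg[7]->0 | ready=[6, 7] | order so far=[0, 4]
  pop 6: indeg[5]->0 | ready=[5, 7] | order so far=[0, 4, 6]
  pop 5: indeg[2]->1 | ready=[7] | order so far=[0, 4, 6, 5]
  pop 7: indeg[1]->1; indeg[3]->0 | ready=[3] | order so far=[0, 4, 6, 5, 7]
  pop 3: indeg[1]->0; indeg[2]->0 | ready=[1, 2] | order so far=[0, 4, 6, 5, 7, 3]
  pop 1: no out-edges | ready=[2] | order so far=[0, 4, 6, 5, 7, 3, 1]
  pop 2: no out-edges | ready=[] | order so far=[0, 4, 6, 5, 7, 3, 1, 2]
  Result: [0, 4, 6, 5, 7, 3, 1, 2]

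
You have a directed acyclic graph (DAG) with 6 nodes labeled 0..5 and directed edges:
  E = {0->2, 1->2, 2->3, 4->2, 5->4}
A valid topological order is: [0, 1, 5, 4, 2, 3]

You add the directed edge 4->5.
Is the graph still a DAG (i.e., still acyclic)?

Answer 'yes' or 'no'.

Answer: no

Derivation:
Given toposort: [0, 1, 5, 4, 2, 3]
Position of 4: index 3; position of 5: index 2
New edge 4->5: backward (u after v in old order)
Backward edge: old toposort is now invalid. Check if this creates a cycle.
Does 5 already reach 4? Reachable from 5: [2, 3, 4, 5]. YES -> cycle!
Still a DAG? no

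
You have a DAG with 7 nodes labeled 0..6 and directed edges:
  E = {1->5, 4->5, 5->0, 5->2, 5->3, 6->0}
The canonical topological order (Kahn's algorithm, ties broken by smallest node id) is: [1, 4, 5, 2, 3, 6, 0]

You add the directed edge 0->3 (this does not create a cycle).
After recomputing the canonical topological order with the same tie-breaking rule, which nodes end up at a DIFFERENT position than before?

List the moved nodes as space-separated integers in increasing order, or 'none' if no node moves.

Old toposort: [1, 4, 5, 2, 3, 6, 0]
Added edge 0->3
Recompute Kahn (smallest-id tiebreak):
  initial in-degrees: [2, 0, 1, 2, 0, 2, 0]
  ready (indeg=0): [1, 4, 6]
  pop 1: indeg[5]->1 | ready=[4, 6] | order so far=[1]
  pop 4: indeg[5]->0 | ready=[5, 6] | order so far=[1, 4]
  pop 5: indeg[0]->1; indeg[2]->0; indeg[3]->1 | ready=[2, 6] | order so far=[1, 4, 5]
  pop 2: no out-edges | ready=[6] | order so far=[1, 4, 5, 2]
  pop 6: indeg[0]->0 | ready=[0] | order so far=[1, 4, 5, 2, 6]
  pop 0: indeg[3]->0 | ready=[3] | order so far=[1, 4, 5, 2, 6, 0]
  pop 3: no out-edges | ready=[] | order so far=[1, 4, 5, 2, 6, 0, 3]
New canonical toposort: [1, 4, 5, 2, 6, 0, 3]
Compare positions:
  Node 0: index 6 -> 5 (moved)
  Node 1: index 0 -> 0 (same)
  Node 2: index 3 -> 3 (same)
  Node 3: index 4 -> 6 (moved)
  Node 4: index 1 -> 1 (same)
  Node 5: index 2 -> 2 (same)
  Node 6: index 5 -> 4 (moved)
Nodes that changed position: 0 3 6

Answer: 0 3 6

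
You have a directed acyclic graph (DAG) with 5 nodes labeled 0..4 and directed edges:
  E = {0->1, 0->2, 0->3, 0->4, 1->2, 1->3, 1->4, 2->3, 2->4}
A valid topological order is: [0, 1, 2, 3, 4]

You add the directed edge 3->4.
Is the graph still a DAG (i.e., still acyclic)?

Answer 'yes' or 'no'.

Answer: yes

Derivation:
Given toposort: [0, 1, 2, 3, 4]
Position of 3: index 3; position of 4: index 4
New edge 3->4: forward
Forward edge: respects the existing order. Still a DAG, same toposort still valid.
Still a DAG? yes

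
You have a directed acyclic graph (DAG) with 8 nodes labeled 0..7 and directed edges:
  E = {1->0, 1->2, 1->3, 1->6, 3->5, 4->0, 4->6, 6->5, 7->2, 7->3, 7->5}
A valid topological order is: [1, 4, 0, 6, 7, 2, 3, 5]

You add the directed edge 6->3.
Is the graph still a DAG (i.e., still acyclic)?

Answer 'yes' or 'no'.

Given toposort: [1, 4, 0, 6, 7, 2, 3, 5]
Position of 6: index 3; position of 3: index 6
New edge 6->3: forward
Forward edge: respects the existing order. Still a DAG, same toposort still valid.
Still a DAG? yes

Answer: yes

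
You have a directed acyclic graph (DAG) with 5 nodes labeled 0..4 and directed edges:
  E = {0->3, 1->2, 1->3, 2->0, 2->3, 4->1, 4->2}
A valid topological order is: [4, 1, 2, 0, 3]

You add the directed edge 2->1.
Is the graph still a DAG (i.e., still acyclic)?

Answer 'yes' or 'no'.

Given toposort: [4, 1, 2, 0, 3]
Position of 2: index 2; position of 1: index 1
New edge 2->1: backward (u after v in old order)
Backward edge: old toposort is now invalid. Check if this creates a cycle.
Does 1 already reach 2? Reachable from 1: [0, 1, 2, 3]. YES -> cycle!
Still a DAG? no

Answer: no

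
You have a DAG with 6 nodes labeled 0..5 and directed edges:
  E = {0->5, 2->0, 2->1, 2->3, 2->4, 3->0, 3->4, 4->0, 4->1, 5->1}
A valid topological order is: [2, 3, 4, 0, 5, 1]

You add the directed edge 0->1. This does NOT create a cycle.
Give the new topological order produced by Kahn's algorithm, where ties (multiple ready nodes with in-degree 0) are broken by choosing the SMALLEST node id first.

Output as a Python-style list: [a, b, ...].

Old toposort: [2, 3, 4, 0, 5, 1]
Added edge: 0->1
Position of 0 (3) < position of 1 (5). Old order still valid.
Run Kahn's algorithm (break ties by smallest node id):
  initial in-degrees: [3, 4, 0, 1, 2, 1]
  ready (indeg=0): [2]
  pop 2: indeg[0]->2; indeg[1]->3; indeg[3]->0; indeg[4]->1 | ready=[3] | order so far=[2]
  pop 3: indeg[0]->1; indeg[4]->0 | ready=[4] | order so far=[2, 3]
  pop 4: indeg[0]->0; indeg[1]->2 | ready=[0] | order so far=[2, 3, 4]
  pop 0: indeg[1]->1; indeg[5]->0 | ready=[5] | order so far=[2, 3, 4, 0]
  pop 5: indeg[1]->0 | ready=[1] | order so far=[2, 3, 4, 0, 5]
  pop 1: no out-edges | ready=[] | order so far=[2, 3, 4, 0, 5, 1]
  Result: [2, 3, 4, 0, 5, 1]

Answer: [2, 3, 4, 0, 5, 1]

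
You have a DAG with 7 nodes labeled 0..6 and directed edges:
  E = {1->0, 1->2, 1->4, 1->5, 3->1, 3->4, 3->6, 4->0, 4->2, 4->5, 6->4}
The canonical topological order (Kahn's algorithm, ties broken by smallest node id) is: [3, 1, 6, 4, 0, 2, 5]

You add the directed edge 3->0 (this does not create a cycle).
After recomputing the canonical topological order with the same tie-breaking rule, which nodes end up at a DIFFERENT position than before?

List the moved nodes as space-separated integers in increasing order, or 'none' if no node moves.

Old toposort: [3, 1, 6, 4, 0, 2, 5]
Added edge 3->0
Recompute Kahn (smallest-id tiebreak):
  initial in-degrees: [3, 1, 2, 0, 3, 2, 1]
  ready (indeg=0): [3]
  pop 3: indeg[0]->2; indeg[1]->0; indeg[4]->2; indeg[6]->0 | ready=[1, 6] | order so far=[3]
  pop 1: indeg[0]->1; indeg[2]->1; indeg[4]->1; indeg[5]->1 | ready=[6] | order so far=[3, 1]
  pop 6: indeg[4]->0 | ready=[4] | order so far=[3, 1, 6]
  pop 4: indeg[0]->0; indeg[2]->0; indeg[5]->0 | ready=[0, 2, 5] | order so far=[3, 1, 6, 4]
  pop 0: no out-edges | ready=[2, 5] | order so far=[3, 1, 6, 4, 0]
  pop 2: no out-edges | ready=[5] | order so far=[3, 1, 6, 4, 0, 2]
  pop 5: no out-edges | ready=[] | order so far=[3, 1, 6, 4, 0, 2, 5]
New canonical toposort: [3, 1, 6, 4, 0, 2, 5]
Compare positions:
  Node 0: index 4 -> 4 (same)
  Node 1: index 1 -> 1 (same)
  Node 2: index 5 -> 5 (same)
  Node 3: index 0 -> 0 (same)
  Node 4: index 3 -> 3 (same)
  Node 5: index 6 -> 6 (same)
  Node 6: index 2 -> 2 (same)
Nodes that changed position: none

Answer: none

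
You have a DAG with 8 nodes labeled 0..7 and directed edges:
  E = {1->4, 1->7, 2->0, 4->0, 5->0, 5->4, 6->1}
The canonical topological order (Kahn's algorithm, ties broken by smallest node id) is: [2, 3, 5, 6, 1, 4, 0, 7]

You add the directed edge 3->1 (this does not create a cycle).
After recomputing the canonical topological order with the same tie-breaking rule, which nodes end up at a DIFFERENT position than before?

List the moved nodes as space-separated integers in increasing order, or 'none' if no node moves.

Answer: none

Derivation:
Old toposort: [2, 3, 5, 6, 1, 4, 0, 7]
Added edge 3->1
Recompute Kahn (smallest-id tiebreak):
  initial in-degrees: [3, 2, 0, 0, 2, 0, 0, 1]
  ready (indeg=0): [2, 3, 5, 6]
  pop 2: indeg[0]->2 | ready=[3, 5, 6] | order so far=[2]
  pop 3: indeg[1]->1 | ready=[5, 6] | order so far=[2, 3]
  pop 5: indeg[0]->1; indeg[4]->1 | ready=[6] | order so far=[2, 3, 5]
  pop 6: indeg[1]->0 | ready=[1] | order so far=[2, 3, 5, 6]
  pop 1: indeg[4]->0; indeg[7]->0 | ready=[4, 7] | order so far=[2, 3, 5, 6, 1]
  pop 4: indeg[0]->0 | ready=[0, 7] | order so far=[2, 3, 5, 6, 1, 4]
  pop 0: no out-edges | ready=[7] | order so far=[2, 3, 5, 6, 1, 4, 0]
  pop 7: no out-edges | ready=[] | order so far=[2, 3, 5, 6, 1, 4, 0, 7]
New canonical toposort: [2, 3, 5, 6, 1, 4, 0, 7]
Compare positions:
  Node 0: index 6 -> 6 (same)
  Node 1: index 4 -> 4 (same)
  Node 2: index 0 -> 0 (same)
  Node 3: index 1 -> 1 (same)
  Node 4: index 5 -> 5 (same)
  Node 5: index 2 -> 2 (same)
  Node 6: index 3 -> 3 (same)
  Node 7: index 7 -> 7 (same)
Nodes that changed position: none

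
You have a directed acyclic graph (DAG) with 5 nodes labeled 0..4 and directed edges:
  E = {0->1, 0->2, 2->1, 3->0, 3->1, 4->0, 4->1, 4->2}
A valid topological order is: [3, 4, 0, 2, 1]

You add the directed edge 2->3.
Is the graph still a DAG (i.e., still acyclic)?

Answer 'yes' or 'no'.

Given toposort: [3, 4, 0, 2, 1]
Position of 2: index 3; position of 3: index 0
New edge 2->3: backward (u after v in old order)
Backward edge: old toposort is now invalid. Check if this creates a cycle.
Does 3 already reach 2? Reachable from 3: [0, 1, 2, 3]. YES -> cycle!
Still a DAG? no

Answer: no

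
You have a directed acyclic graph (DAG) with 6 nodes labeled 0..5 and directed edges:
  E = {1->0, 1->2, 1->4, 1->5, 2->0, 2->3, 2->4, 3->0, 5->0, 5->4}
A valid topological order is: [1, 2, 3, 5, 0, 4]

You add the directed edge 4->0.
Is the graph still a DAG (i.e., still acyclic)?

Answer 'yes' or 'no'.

Given toposort: [1, 2, 3, 5, 0, 4]
Position of 4: index 5; position of 0: index 4
New edge 4->0: backward (u after v in old order)
Backward edge: old toposort is now invalid. Check if this creates a cycle.
Does 0 already reach 4? Reachable from 0: [0]. NO -> still a DAG (reorder needed).
Still a DAG? yes

Answer: yes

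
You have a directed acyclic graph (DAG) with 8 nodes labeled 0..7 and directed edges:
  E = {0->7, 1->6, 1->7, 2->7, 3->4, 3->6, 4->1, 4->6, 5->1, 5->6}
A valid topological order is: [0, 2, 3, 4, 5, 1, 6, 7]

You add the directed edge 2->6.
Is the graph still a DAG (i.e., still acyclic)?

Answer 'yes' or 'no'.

Given toposort: [0, 2, 3, 4, 5, 1, 6, 7]
Position of 2: index 1; position of 6: index 6
New edge 2->6: forward
Forward edge: respects the existing order. Still a DAG, same toposort still valid.
Still a DAG? yes

Answer: yes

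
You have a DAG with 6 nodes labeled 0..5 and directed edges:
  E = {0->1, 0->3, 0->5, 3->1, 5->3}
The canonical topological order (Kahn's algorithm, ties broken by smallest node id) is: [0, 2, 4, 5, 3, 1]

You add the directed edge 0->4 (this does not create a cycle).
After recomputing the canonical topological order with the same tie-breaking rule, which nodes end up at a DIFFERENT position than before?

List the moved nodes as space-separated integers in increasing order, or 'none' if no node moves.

Old toposort: [0, 2, 4, 5, 3, 1]
Added edge 0->4
Recompute Kahn (smallest-id tiebreak):
  initial in-degrees: [0, 2, 0, 2, 1, 1]
  ready (indeg=0): [0, 2]
  pop 0: indeg[1]->1; indeg[3]->1; indeg[4]->0; indeg[5]->0 | ready=[2, 4, 5] | order so far=[0]
  pop 2: no out-edges | ready=[4, 5] | order so far=[0, 2]
  pop 4: no out-edges | ready=[5] | order so far=[0, 2, 4]
  pop 5: indeg[3]->0 | ready=[3] | order so far=[0, 2, 4, 5]
  pop 3: indeg[1]->0 | ready=[1] | order so far=[0, 2, 4, 5, 3]
  pop 1: no out-edges | ready=[] | order so far=[0, 2, 4, 5, 3, 1]
New canonical toposort: [0, 2, 4, 5, 3, 1]
Compare positions:
  Node 0: index 0 -> 0 (same)
  Node 1: index 5 -> 5 (same)
  Node 2: index 1 -> 1 (same)
  Node 3: index 4 -> 4 (same)
  Node 4: index 2 -> 2 (same)
  Node 5: index 3 -> 3 (same)
Nodes that changed position: none

Answer: none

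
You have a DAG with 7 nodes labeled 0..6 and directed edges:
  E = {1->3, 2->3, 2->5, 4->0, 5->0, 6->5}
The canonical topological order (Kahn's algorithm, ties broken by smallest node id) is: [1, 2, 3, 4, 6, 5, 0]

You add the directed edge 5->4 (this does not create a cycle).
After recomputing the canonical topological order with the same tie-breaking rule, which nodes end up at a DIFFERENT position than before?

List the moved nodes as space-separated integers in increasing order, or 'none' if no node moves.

Old toposort: [1, 2, 3, 4, 6, 5, 0]
Added edge 5->4
Recompute Kahn (smallest-id tiebreak):
  initial in-degrees: [2, 0, 0, 2, 1, 2, 0]
  ready (indeg=0): [1, 2, 6]
  pop 1: indeg[3]->1 | ready=[2, 6] | order so far=[1]
  pop 2: indeg[3]->0; indeg[5]->1 | ready=[3, 6] | order so far=[1, 2]
  pop 3: no out-edges | ready=[6] | order so far=[1, 2, 3]
  pop 6: indeg[5]->0 | ready=[5] | order so far=[1, 2, 3, 6]
  pop 5: indeg[0]->1; indeg[4]->0 | ready=[4] | order so far=[1, 2, 3, 6, 5]
  pop 4: indeg[0]->0 | ready=[0] | order so far=[1, 2, 3, 6, 5, 4]
  pop 0: no out-edges | ready=[] | order so far=[1, 2, 3, 6, 5, 4, 0]
New canonical toposort: [1, 2, 3, 6, 5, 4, 0]
Compare positions:
  Node 0: index 6 -> 6 (same)
  Node 1: index 0 -> 0 (same)
  Node 2: index 1 -> 1 (same)
  Node 3: index 2 -> 2 (same)
  Node 4: index 3 -> 5 (moved)
  Node 5: index 5 -> 4 (moved)
  Node 6: index 4 -> 3 (moved)
Nodes that changed position: 4 5 6

Answer: 4 5 6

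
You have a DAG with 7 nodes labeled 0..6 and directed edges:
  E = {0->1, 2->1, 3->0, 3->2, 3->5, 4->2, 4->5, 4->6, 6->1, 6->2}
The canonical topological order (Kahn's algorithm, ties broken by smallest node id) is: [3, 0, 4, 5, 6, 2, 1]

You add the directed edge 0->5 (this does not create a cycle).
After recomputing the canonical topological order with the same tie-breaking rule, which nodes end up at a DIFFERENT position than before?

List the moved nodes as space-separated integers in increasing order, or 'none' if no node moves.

Answer: none

Derivation:
Old toposort: [3, 0, 4, 5, 6, 2, 1]
Added edge 0->5
Recompute Kahn (smallest-id tiebreak):
  initial in-degrees: [1, 3, 3, 0, 0, 3, 1]
  ready (indeg=0): [3, 4]
  pop 3: indeg[0]->0; indeg[2]->2; indeg[5]->2 | ready=[0, 4] | order so far=[3]
  pop 0: indeg[1]->2; indeg[5]->1 | ready=[4] | order so far=[3, 0]
  pop 4: indeg[2]->1; indeg[5]->0; indeg[6]->0 | ready=[5, 6] | order so far=[3, 0, 4]
  pop 5: no out-edges | ready=[6] | order so far=[3, 0, 4, 5]
  pop 6: indeg[1]->1; indeg[2]->0 | ready=[2] | order so far=[3, 0, 4, 5, 6]
  pop 2: indeg[1]->0 | ready=[1] | order so far=[3, 0, 4, 5, 6, 2]
  pop 1: no out-edges | ready=[] | order so far=[3, 0, 4, 5, 6, 2, 1]
New canonical toposort: [3, 0, 4, 5, 6, 2, 1]
Compare positions:
  Node 0: index 1 -> 1 (same)
  Node 1: index 6 -> 6 (same)
  Node 2: index 5 -> 5 (same)
  Node 3: index 0 -> 0 (same)
  Node 4: index 2 -> 2 (same)
  Node 5: index 3 -> 3 (same)
  Node 6: index 4 -> 4 (same)
Nodes that changed position: none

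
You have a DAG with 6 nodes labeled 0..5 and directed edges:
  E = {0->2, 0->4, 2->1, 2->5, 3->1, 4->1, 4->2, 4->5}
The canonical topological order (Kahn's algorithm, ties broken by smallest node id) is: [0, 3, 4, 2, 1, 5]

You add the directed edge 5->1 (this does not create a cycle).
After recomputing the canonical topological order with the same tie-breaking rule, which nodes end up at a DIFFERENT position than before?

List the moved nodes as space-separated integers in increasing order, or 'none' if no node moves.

Answer: 1 5

Derivation:
Old toposort: [0, 3, 4, 2, 1, 5]
Added edge 5->1
Recompute Kahn (smallest-id tiebreak):
  initial in-degrees: [0, 4, 2, 0, 1, 2]
  ready (indeg=0): [0, 3]
  pop 0: indeg[2]->1; indeg[4]->0 | ready=[3, 4] | order so far=[0]
  pop 3: indeg[1]->3 | ready=[4] | order so far=[0, 3]
  pop 4: indeg[1]->2; indeg[2]->0; indeg[5]->1 | ready=[2] | order so far=[0, 3, 4]
  pop 2: indeg[1]->1; indeg[5]->0 | ready=[5] | order so far=[0, 3, 4, 2]
  pop 5: indeg[1]->0 | ready=[1] | order so far=[0, 3, 4, 2, 5]
  pop 1: no out-edges | ready=[] | order so far=[0, 3, 4, 2, 5, 1]
New canonical toposort: [0, 3, 4, 2, 5, 1]
Compare positions:
  Node 0: index 0 -> 0 (same)
  Node 1: index 4 -> 5 (moved)
  Node 2: index 3 -> 3 (same)
  Node 3: index 1 -> 1 (same)
  Node 4: index 2 -> 2 (same)
  Node 5: index 5 -> 4 (moved)
Nodes that changed position: 1 5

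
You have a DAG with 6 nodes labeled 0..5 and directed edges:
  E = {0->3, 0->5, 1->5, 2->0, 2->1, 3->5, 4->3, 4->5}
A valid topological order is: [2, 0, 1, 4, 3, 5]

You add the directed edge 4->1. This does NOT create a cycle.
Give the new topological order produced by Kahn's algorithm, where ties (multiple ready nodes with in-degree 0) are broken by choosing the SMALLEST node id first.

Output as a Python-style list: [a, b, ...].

Answer: [2, 0, 4, 1, 3, 5]

Derivation:
Old toposort: [2, 0, 1, 4, 3, 5]
Added edge: 4->1
Position of 4 (3) > position of 1 (2). Must reorder: 4 must now come before 1.
Run Kahn's algorithm (break ties by smallest node id):
  initial in-degrees: [1, 2, 0, 2, 0, 4]
  ready (indeg=0): [2, 4]
  pop 2: indeg[0]->0; indeg[1]->1 | ready=[0, 4] | order so far=[2]
  pop 0: indeg[3]->1; indeg[5]->3 | ready=[4] | order so far=[2, 0]
  pop 4: indeg[1]->0; indeg[3]->0; indeg[5]->2 | ready=[1, 3] | order so far=[2, 0, 4]
  pop 1: indeg[5]->1 | ready=[3] | order so far=[2, 0, 4, 1]
  pop 3: indeg[5]->0 | ready=[5] | order so far=[2, 0, 4, 1, 3]
  pop 5: no out-edges | ready=[] | order so far=[2, 0, 4, 1, 3, 5]
  Result: [2, 0, 4, 1, 3, 5]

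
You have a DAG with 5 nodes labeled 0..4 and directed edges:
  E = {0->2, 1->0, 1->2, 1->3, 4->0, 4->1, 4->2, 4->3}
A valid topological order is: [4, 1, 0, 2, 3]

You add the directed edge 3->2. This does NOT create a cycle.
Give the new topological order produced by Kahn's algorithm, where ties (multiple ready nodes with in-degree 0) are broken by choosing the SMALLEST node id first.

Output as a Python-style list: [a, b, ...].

Answer: [4, 1, 0, 3, 2]

Derivation:
Old toposort: [4, 1, 0, 2, 3]
Added edge: 3->2
Position of 3 (4) > position of 2 (3). Must reorder: 3 must now come before 2.
Run Kahn's algorithm (break ties by smallest node id):
  initial in-degrees: [2, 1, 4, 2, 0]
  ready (indeg=0): [4]
  pop 4: indeg[0]->1; indeg[1]->0; indeg[2]->3; indeg[3]->1 | ready=[1] | order so far=[4]
  pop 1: indeg[0]->0; indeg[2]->2; indeg[3]->0 | ready=[0, 3] | order so far=[4, 1]
  pop 0: indeg[2]->1 | ready=[3] | order so far=[4, 1, 0]
  pop 3: indeg[2]->0 | ready=[2] | order so far=[4, 1, 0, 3]
  pop 2: no out-edges | ready=[] | order so far=[4, 1, 0, 3, 2]
  Result: [4, 1, 0, 3, 2]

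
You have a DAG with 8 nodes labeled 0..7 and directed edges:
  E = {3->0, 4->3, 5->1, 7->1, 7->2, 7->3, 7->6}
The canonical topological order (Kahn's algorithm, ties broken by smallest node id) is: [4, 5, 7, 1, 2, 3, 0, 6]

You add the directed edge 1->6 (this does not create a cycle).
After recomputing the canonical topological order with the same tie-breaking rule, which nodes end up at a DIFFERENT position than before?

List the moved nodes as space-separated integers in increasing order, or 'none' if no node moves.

Answer: none

Derivation:
Old toposort: [4, 5, 7, 1, 2, 3, 0, 6]
Added edge 1->6
Recompute Kahn (smallest-id tiebreak):
  initial in-degrees: [1, 2, 1, 2, 0, 0, 2, 0]
  ready (indeg=0): [4, 5, 7]
  pop 4: indeg[3]->1 | ready=[5, 7] | order so far=[4]
  pop 5: indeg[1]->1 | ready=[7] | order so far=[4, 5]
  pop 7: indeg[1]->0; indeg[2]->0; indeg[3]->0; indeg[6]->1 | ready=[1, 2, 3] | order so far=[4, 5, 7]
  pop 1: indeg[6]->0 | ready=[2, 3, 6] | order so far=[4, 5, 7, 1]
  pop 2: no out-edges | ready=[3, 6] | order so far=[4, 5, 7, 1, 2]
  pop 3: indeg[0]->0 | ready=[0, 6] | order so far=[4, 5, 7, 1, 2, 3]
  pop 0: no out-edges | ready=[6] | order so far=[4, 5, 7, 1, 2, 3, 0]
  pop 6: no out-edges | ready=[] | order so far=[4, 5, 7, 1, 2, 3, 0, 6]
New canonical toposort: [4, 5, 7, 1, 2, 3, 0, 6]
Compare positions:
  Node 0: index 6 -> 6 (same)
  Node 1: index 3 -> 3 (same)
  Node 2: index 4 -> 4 (same)
  Node 3: index 5 -> 5 (same)
  Node 4: index 0 -> 0 (same)
  Node 5: index 1 -> 1 (same)
  Node 6: index 7 -> 7 (same)
  Node 7: index 2 -> 2 (same)
Nodes that changed position: none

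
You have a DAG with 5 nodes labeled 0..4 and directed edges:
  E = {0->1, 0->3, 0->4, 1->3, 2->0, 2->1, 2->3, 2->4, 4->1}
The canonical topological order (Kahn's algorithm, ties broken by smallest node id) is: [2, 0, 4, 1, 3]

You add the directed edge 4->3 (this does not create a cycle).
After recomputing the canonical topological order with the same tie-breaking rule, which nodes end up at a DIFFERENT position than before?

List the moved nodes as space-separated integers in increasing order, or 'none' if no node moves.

Answer: none

Derivation:
Old toposort: [2, 0, 4, 1, 3]
Added edge 4->3
Recompute Kahn (smallest-id tiebreak):
  initial in-degrees: [1, 3, 0, 4, 2]
  ready (indeg=0): [2]
  pop 2: indeg[0]->0; indeg[1]->2; indeg[3]->3; indeg[4]->1 | ready=[0] | order so far=[2]
  pop 0: indeg[1]->1; indeg[3]->2; indeg[4]->0 | ready=[4] | order so far=[2, 0]
  pop 4: indeg[1]->0; indeg[3]->1 | ready=[1] | order so far=[2, 0, 4]
  pop 1: indeg[3]->0 | ready=[3] | order so far=[2, 0, 4, 1]
  pop 3: no out-edges | ready=[] | order so far=[2, 0, 4, 1, 3]
New canonical toposort: [2, 0, 4, 1, 3]
Compare positions:
  Node 0: index 1 -> 1 (same)
  Node 1: index 3 -> 3 (same)
  Node 2: index 0 -> 0 (same)
  Node 3: index 4 -> 4 (same)
  Node 4: index 2 -> 2 (same)
Nodes that changed position: none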